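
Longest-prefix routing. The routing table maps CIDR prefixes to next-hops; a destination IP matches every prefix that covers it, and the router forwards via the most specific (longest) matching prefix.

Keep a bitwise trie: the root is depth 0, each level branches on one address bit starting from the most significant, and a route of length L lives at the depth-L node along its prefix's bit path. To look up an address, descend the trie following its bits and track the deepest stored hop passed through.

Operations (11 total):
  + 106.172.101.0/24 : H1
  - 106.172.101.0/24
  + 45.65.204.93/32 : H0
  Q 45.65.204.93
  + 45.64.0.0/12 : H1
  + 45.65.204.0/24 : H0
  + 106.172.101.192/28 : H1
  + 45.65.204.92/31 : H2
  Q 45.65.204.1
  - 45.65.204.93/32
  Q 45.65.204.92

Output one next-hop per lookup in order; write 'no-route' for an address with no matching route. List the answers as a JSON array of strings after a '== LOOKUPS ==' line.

Apply in order:
  add 106.172.101.0/24 -> H1 at depth 24
  del 106.172.101.0/24 (clear depth 24)
  add 45.65.204.93/32 -> H0 at depth 32
  lookup 45.65.204.93: bits 00101101010000011100110001011101 walk d0:-→d1:-→d2:-→d3:-→d4:-→d5:-→d6:-→d7:-→d8:-→d9:-→d10:-→d11:-→d12:-→d13:-→d14:-→d15:-→d16:-→d17:-→d18:-→d19:-→d20:-→d21:-→d22:-→d23:-→d24:-→d25:-→d26:-→d27:-→d28:-→d29:-→d30:-→d31:-→d32:H0 -> H0
  add 45.64.0.0/12 -> H1 at depth 12
  add 45.65.204.0/24 -> H0 at depth 24
  add 106.172.101.192/28 -> H1 at depth 28
  add 45.65.204.92/31 -> H2 at depth 31
  lookup 45.65.204.1: bits 0010110101000001110011000 walk d0:-→d1:-→d2:-→d3:-→d4:-→d5:-→d6:-→d7:-→d8:-→d9:-→d10:-→d11:-→d12:H1→d13:-→d14:-→d15:-→d16:-→d17:-→d18:-→d19:-→d20:-→d21:-→d22:-→d23:-→d24:H0→d25:- -> H0
  del 45.65.204.93/32 (clear depth 32)
  lookup 45.65.204.92: bits 0010110101000001110011000101110 walk d0:-→d1:-→d2:-→d3:-→d4:-→d5:-→d6:-→d7:-→d8:-→d9:-→d10:-→d11:-→d12:H1→d13:-→d14:-→d15:-→d16:-→d17:-→d18:-→d19:-→d20:-→d21:-→d22:-→d23:-→d24:H0→d25:-→d26:-→d27:-→d28:-→d29:-→d30:-→d31:H2 -> H2

== LOOKUPS ==
["H0","H0","H2"]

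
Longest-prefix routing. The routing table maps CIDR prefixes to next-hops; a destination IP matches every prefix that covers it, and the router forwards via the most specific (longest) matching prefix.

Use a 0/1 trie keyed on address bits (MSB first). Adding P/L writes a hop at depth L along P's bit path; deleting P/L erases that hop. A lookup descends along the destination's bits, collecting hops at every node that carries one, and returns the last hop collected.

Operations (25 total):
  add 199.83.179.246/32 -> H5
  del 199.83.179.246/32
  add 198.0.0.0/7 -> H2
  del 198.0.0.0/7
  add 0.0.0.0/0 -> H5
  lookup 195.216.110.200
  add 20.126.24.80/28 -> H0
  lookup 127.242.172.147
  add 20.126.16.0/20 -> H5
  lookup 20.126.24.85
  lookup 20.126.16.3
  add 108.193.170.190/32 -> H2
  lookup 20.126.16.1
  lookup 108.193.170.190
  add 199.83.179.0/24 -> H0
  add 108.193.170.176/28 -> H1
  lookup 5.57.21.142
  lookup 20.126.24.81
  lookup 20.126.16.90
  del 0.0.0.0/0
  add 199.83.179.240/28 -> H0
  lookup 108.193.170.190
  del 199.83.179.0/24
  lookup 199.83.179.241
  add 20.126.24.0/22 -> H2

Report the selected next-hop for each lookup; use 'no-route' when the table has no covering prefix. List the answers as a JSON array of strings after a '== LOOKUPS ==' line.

Apply in order:
  + 199.83.179.246/32 (H5) depth=32
  - 199.83.179.246/32 clear@32
  + 198.0.0.0/7 (H2) depth=7
  - 198.0.0.0/7 clear@7
  + 0.0.0.0/0 (H5) depth=0
  Q 195.216.110.200: descend 11000 ; hops seen [H5] ; pick H5
  + 20.126.24.80/28 (H0) depth=28
  Q 127.242.172.147: descend 0 ; hops seen [H5] ; pick H5
  + 20.126.16.0/20 (H5) depth=20
  Q 20.126.24.85: descend 0001010001111110000110000101 ; hops seen [H5,H5,H0] ; pick H0
  Q 20.126.16.3: descend 00010100011111100001 ; hops seen [H5,H5] ; pick H5
  + 108.193.170.190/32 (H2) depth=32
  Q 20.126.16.1: descend 00010100011111100001 ; hops seen [H5,H5] ; pick H5
  Q 108.193.170.190: descend 01101100110000011010101010111110 ; hops seen [H5,H2] ; pick H2
  + 199.83.179.0/24 (H0) depth=24
  + 108.193.170.176/28 (H1) depth=28
  Q 5.57.21.142: descend 000 ; hops seen [H5] ; pick H5
  Q 20.126.24.81: descend 0001010001111110000110000101 ; hops seen [H5,H5,H0] ; pick H0
  Q 20.126.16.90: descend 00010100011111100001 ; hops seen [H5,H5] ; pick H5
  - 0.0.0.0/0 clear@0
  + 199.83.179.240/28 (H0) depth=28
  Q 108.193.170.190: descend 01101100110000011010101010111110 ; hops seen [H1,H2] ; pick H2
  - 199.83.179.0/24 clear@24
  Q 199.83.179.241: descend 11000111010100111011001111110 ; hops seen [H0] ; pick H0
  + 20.126.24.0/22 (H2) depth=22

== LOOKUPS ==
["H5","H5","H0","H5","H5","H2","H5","H0","H5","H2","H0"]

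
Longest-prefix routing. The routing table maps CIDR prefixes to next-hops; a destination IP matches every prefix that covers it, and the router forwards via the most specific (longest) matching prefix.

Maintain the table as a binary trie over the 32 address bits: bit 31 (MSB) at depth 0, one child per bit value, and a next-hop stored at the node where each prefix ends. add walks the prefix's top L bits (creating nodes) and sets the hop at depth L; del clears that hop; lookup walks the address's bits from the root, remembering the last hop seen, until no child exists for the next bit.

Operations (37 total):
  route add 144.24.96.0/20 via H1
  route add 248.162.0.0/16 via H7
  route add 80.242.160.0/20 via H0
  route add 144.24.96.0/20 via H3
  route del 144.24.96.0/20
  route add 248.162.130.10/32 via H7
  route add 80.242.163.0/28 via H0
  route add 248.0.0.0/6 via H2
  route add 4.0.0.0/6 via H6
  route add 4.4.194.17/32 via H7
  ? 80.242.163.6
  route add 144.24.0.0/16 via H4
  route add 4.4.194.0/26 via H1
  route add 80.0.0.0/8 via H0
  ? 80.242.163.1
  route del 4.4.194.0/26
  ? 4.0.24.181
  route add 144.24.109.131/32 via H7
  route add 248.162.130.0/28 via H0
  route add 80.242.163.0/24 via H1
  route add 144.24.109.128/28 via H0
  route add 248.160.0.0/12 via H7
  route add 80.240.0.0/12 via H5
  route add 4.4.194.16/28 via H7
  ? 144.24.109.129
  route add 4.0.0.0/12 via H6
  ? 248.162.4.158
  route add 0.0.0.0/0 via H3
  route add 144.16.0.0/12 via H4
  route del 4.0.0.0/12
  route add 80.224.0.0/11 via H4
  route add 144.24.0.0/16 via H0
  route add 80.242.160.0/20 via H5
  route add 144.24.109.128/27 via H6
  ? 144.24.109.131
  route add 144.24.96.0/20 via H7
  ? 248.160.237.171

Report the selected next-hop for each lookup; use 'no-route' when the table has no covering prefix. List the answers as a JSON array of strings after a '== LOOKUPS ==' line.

Trace:
  + 144.24.96.0/20 (H1) depth=20
  + 248.162.0.0/16 (H7) depth=16
  + 80.242.160.0/20 (H0) depth=20
  + 144.24.96.0/20 (H3) depth=20
  del 144.24.96.0/20 (clear depth 20)
  + 248.162.130.10/32 (H7) depth=32
  + 80.242.163.0/28 (H0) depth=28
  + 248.0.0.0/6 (H2) depth=6
  + 4.0.0.0/6 (H6) depth=6
  + 4.4.194.17/32 (H7) depth=32
  ? 80.242.163.6  path d0:-→d1:-→d2:-→d3:-→d4:-→d5:-→d6:-→d7:-→d8:-→d9:-→d10:-→d11:-→d12:-→d13:-→d14:-→d15:-→d16:-→d17:-→d18:-→d19:-→d20:H0→d21:-→d22:-→d23:-→d24:-→d25:-→d26:-→d27:-→d28:H0  best=H0
  + 144.24.0.0/16 (H4) depth=16
  + 4.4.194.0/26 (H1) depth=26
  + 80.0.0.0/8 (H0) depth=8
  ? 80.242.163.1  path d0:-→d1:-→d2:-→d3:-→d4:-→d5:-→d6:-→d7:-→d8:H0→d9:-→d10:-→d11:-→d12:-→d13:-→d14:-→d15:-→d16:-→d17:-→d18:-→d19:-→d20:H0→d21:-→d22:-→d23:-→d24:-→d25:-→d26:-→d27:-→d28:H0  best=H0
  del 4.4.194.0/26 (clear depth 26)
  ? 4.0.24.181  path d0:-→d1:-→d2:-→d3:-→d4:-→d5:-→d6:H6→d7:-→d8:-→d9:-→d10:-→d11:-→d12:-→d13:-  best=H6
  + 144.24.109.131/32 (H7) depth=32
  + 248.162.130.0/28 (H0) depth=28
  + 80.242.163.0/24 (H1) depth=24
  + 144.24.109.128/28 (H0) depth=28
  + 248.160.0.0/12 (H7) depth=12
  + 80.240.0.0/12 (H5) depth=12
  + 4.4.194.16/28 (H7) depth=28
  ? 144.24.109.129  path d0:-→d1:-→d2:-→d3:-→d4:-→d5:-→d6:-→d7:-→d8:-→d9:-→d10:-→d11:-→d12:-→d13:-→d14:-→d15:-→d16:H4→d17:-→d18:-→d19:-→d20:-→d21:-→d22:-→d23:-→d24:-→d25:-→d26:-→d27:-→d28:H0→d29:-→d30:-  best=H0
  + 4.0.0.0/12 (H6) depth=12
  ? 248.162.4.158  path d0:-→d1:-→d2:-→d3:-→d4:-→d5:-→d6:H2→d7:-→d8:-→d9:-→d10:-→d11:-→d12:H7→d13:-→d14:-→d15:-→d16:H7  best=H7
  + 0.0.0.0/0 (H3) depth=0
  + 144.16.0.0/12 (H4) depth=12
  del 4.0.0.0/12 (clear depth 12)
  + 80.224.0.0/11 (H4) depth=11
  + 144.24.0.0/16 (H0) depth=16
  + 80.242.160.0/20 (H5) depth=20
  + 144.24.109.128/27 (H6) depth=27
  ? 144.24.109.131  path d0:H3→d1:-→d2:-→d3:-→d4:-→d5:-→d6:-→d7:-→d8:-→d9:-→d10:-→d11:-→d12:H4→d13:-→d14:-→d15:-→d16:H0→d17:-→d18:-→d19:-→d20:-→d21:-→d22:-→d23:-→d24:-→d25:-→d26:-→d27:H6→d28:H0→d29:-→d30:-→d31:-→d32:H7  best=H7
  + 144.24.96.0/20 (H7) depth=20
  ? 248.160.237.171  path d0:H3→d1:-→d2:-→d3:-→d4:-→d5:-→d6:H2→d7:-→d8:-→d9:-→d10:-→d11:-→d12:H7→d13:-→d14:-  best=H7

== LOOKUPS ==
["H0","H0","H6","H0","H7","H7","H7"]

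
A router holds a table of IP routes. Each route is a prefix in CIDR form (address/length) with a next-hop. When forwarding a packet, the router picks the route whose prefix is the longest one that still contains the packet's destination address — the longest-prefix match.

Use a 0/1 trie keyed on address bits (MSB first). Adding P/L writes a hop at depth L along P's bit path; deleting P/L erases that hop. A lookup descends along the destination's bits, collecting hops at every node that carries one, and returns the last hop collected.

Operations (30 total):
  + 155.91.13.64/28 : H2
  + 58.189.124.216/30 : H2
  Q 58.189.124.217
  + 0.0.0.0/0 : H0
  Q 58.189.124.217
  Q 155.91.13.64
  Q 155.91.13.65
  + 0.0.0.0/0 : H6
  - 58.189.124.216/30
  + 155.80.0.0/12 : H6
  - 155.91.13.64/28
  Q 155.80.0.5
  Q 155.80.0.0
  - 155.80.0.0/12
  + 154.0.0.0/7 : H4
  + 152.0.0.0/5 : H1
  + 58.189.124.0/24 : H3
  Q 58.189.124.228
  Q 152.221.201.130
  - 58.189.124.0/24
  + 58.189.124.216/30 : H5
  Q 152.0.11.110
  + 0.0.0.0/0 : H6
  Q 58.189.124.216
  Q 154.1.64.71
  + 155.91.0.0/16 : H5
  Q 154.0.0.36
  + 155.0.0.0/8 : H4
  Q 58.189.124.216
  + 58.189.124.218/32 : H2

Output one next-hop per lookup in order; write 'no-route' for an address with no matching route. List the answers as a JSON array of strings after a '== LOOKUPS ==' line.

Trace:
  + 155.91.13.64/28 (H2) depth=28
  + 58.189.124.216/30 (H2) depth=30
  Q 58.189.124.217: descend 001110101011110101111100110110 ; hops seen [H2] ; pick H2
  + 0.0.0.0/0 (H0) depth=0
  Q 58.189.124.217: descend 001110101011110101111100110110 ; hops seen [H0,H2] ; pick H2
  Q 155.91.13.64: descend 1001101101011011000011010100 ; hops seen [H0,H2] ; pick H2
  Q 155.91.13.65: descend 1001101101011011000011010100 ; hops seen [H0,H2] ; pick H2
  + 0.0.0.0/0 (H6) depth=0
  - 58.189.124.216/30 clear@30
  + 155.80.0.0/12 (H6) depth=12
  - 155.91.13.64/28 clear@28
  Q 155.80.0.5: descend 100110110101 ; hops seen [H6,H6] ; pick H6
  Q 155.80.0.0: descend 100110110101 ; hops seen [H6,H6] ; pick H6
  - 155.80.0.0/12 clear@12
  + 154.0.0.0/7 (H4) depth=7
  + 152.0.0.0/5 (H1) depth=5
  + 58.189.124.0/24 (H3) depth=24
  Q 58.189.124.228: descend 00111010101111010111110011 ; hops seen [H6,H3] ; pick H3
  Q 152.221.201.130: descend 100110 ; hops seen [H6,H1] ; pick H1
  - 58.189.124.0/24 clear@24
  + 58.189.124.216/30 (H5) depth=30
  Q 152.0.11.110: descend 100110 ; hops seen [H6,H1] ; pick H1
  + 0.0.0.0/0 (H6) depth=0
  Q 58.189.124.216: descend 001110101011110101111100110110 ; hops seen [H6,H5] ; pick H5
  Q 154.1.64.71: descend 1001101 ; hops seen [H6,H1,H4] ; pick H4
  + 155.91.0.0/16 (H5) depth=16
  Q 154.0.0.36: descend 1001101 ; hops seen [H6,H1,H4] ; pick H4
  + 155.0.0.0/8 (H4) depth=8
  Q 58.189.124.216: descend 001110101011110101111100110110 ; hops seen [H6,H5] ; pick H5
  + 58.189.124.218/32 (H2) depth=32

== LOOKUPS ==
["H2","H2","H2","H2","H6","H6","H3","H1","H1","H5","H4","H4","H5"]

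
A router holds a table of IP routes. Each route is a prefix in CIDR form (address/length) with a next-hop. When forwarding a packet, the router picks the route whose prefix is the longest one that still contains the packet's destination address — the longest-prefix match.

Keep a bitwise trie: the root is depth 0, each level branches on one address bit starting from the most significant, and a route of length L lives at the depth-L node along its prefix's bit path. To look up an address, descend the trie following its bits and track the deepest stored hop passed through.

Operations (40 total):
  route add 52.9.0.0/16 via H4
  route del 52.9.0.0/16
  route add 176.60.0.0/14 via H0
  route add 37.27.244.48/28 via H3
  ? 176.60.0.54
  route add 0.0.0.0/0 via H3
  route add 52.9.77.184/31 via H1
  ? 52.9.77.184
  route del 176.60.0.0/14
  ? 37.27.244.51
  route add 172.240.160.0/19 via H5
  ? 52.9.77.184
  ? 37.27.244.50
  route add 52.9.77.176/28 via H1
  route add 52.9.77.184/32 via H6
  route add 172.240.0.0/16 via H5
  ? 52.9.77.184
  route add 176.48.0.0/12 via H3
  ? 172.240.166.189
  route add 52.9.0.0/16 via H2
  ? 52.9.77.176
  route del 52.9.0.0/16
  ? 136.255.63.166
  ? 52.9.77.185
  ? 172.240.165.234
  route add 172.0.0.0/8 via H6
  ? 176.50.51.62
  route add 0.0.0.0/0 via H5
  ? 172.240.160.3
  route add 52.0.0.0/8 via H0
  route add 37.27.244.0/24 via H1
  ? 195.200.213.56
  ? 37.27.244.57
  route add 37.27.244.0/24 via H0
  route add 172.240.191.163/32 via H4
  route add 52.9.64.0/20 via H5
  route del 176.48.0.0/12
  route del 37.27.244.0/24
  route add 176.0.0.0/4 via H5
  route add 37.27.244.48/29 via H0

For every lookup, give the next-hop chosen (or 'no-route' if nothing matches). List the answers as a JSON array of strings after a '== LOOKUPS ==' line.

Apply in order:
  add 52.9.0.0/16 -> H4 at depth 16
  del 52.9.0.0/16 (clear depth 16)
  add 176.60.0.0/14 -> H0 at depth 14
  add 37.27.244.48/28 -> H3 at depth 28
  lookup 176.60.0.54: bits 10110000001111 walk d0:-→d1:-→d2:-→d3:-→d4:-→d5:-→d6:-→d7:-→d8:-→d9:-→d10:-→d11:-→d12:-→d13:-→d14:H0 -> H0
  add 0.0.0.0/0 -> H3 at depth 0
  add 52.9.77.184/31 -> H1 at depth 31
  lookup 52.9.77.184: bits 0011010000001001010011011011100 walk d0:H3→d1:-→d2:-→d3:-→d4:-→d5:-→d6:-→d7:-→d8:-→d9:-→d10:-→d11:-→d12:-→d13:-→d14:-→d15:-→d16:-→d17:-→d18:-→d19:-→d20:-→d21:-→d22:-→d23:-→d24:-→d25:-→d26:-→d27:-→d28:-→d29:-→d30:-→d31:H1 -> H1
  del 176.60.0.0/14 (clear depth 14)
  lookup 37.27.244.51: bits 0010010100011011111101000011 walk d0:H3→d1:-→d2:-→d3:-→d4:-→d5:-→d6:-→d7:-→d8:-→d9:-→d10:-→d11:-→d12:-→d13:-→d14:-→d15:-→d16:-→d17:-→d18:-→d19:-→d20:-→d21:-→d22:-→d23:-→d24:-→d25:-→d26:-→d27:-→d28:H3 -> H3
  add 172.240.160.0/19 -> H5 at depth 19
  lookup 52.9.77.184: bits 0011010000001001010011011011100 walk d0:H3→d1:-→d2:-→d3:-→d4:-→d5:-→d6:-→d7:-→d8:-→d9:-→d10:-→d11:-→d12:-→d13:-→d14:-→d15:-→d16:-→d17:-→d18:-→d19:-→d20:-→d21:-→d22:-→d23:-→d24:-→d25:-→d26:-→d27:-→d28:-→d29:-→d30:-→d31:H1 -> H1
  lookup 37.27.244.50: bits 0010010100011011111101000011 walk d0:H3→d1:-→d2:-→d3:-→d4:-→d5:-→d6:-→d7:-→d8:-→d9:-→d10:-→d11:-→d12:-→d13:-→d14:-→d15:-→d16:-→d17:-→d18:-→d19:-→d20:-→d21:-→d22:-→d23:-→d24:-→d25:-→d26:-→d27:-→d28:H3 -> H3
  add 52.9.77.176/28 -> H1 at depth 28
  add 52.9.77.184/32 -> H6 at depth 32
  add 172.240.0.0/16 -> H5 at depth 16
  lookup 52.9.77.184: bits 00110100000010010100110110111000 walk d0:H3→d1:-→d2:-→d3:-→d4:-→d5:-→d6:-→d7:-→d8:-→d9:-→d10:-→d11:-→d12:-→d13:-→d14:-→d15:-→d16:-→d17:-→d18:-→d19:-→d20:-→d21:-→d22:-→d23:-→d24:-→d25:-→d26:-→d27:-→d28:H1→d29:-→d30:-→d31:H1→d32:H6 -> H6
  add 176.48.0.0/12 -> H3 at depth 12
  lookup 172.240.166.189: bits 1010110011110000101 walk d0:H3→d1:-→d2:-→d3:-→d4:-→d5:-→d6:-→d7:-→d8:-→d9:-→d10:-→d11:-→d12:-→d13:-→d14:-→d15:-→d16:H5→d17:-→d18:-→d19:H5 -> H5
  add 52.9.0.0/16 -> H2 at depth 16
  lookup 52.9.77.176: bits 0011010000001001010011011011 walk d0:H3→d1:-→d2:-→d3:-→d4:-→d5:-→d6:-→d7:-→d8:-→d9:-→d10:-→d11:-→d12:-→d13:-→d14:-→d15:-→d16:H2→d17:-→d18:-→d19:-→d20:-→d21:-→d22:-→d23:-→d24:-→d25:-→d26:-→d27:-→d28:H1 -> H1
  del 52.9.0.0/16 (clear depth 16)
  lookup 136.255.63.166: bits 10 walk d0:H3→d1:-→d2:- -> H3
  lookup 52.9.77.185: bits 0011010000001001010011011011100 walk d0:H3→d1:-→d2:-→d3:-→d4:-→d5:-→d6:-→d7:-→d8:-→d9:-→d10:-→d11:-→d12:-→d13:-→d14:-→d15:-→d16:-→d17:-→d18:-→d19:-→d20:-→d21:-→d22:-→d23:-→d24:-→d25:-→d26:-→d27:-→d28:H1→d29:-→d30:-→d31:H1 -> H1
  lookup 172.240.165.234: bits 1010110011110000101 walk d0:H3→d1:-→d2:-→d3:-→d4:-→d5:-→d6:-→d7:-→d8:-→d9:-→d10:-→d11:-→d12:-→d13:-→d14:-→d15:-→d16:H5→d17:-→d18:-→d19:H5 -> H5
  add 172.0.0.0/8 -> H6 at depth 8
  lookup 176.50.51.62: bits 101100000011 walk d0:H3→d1:-→d2:-→d3:-→d4:-→d5:-→d6:-→d7:-→d8:-→d9:-→d10:-→d11:-→d12:H3 -> H3
  add 0.0.0.0/0 -> H5 at depth 0
  lookup 172.240.160.3: bits 1010110011110000101 walk d0:H5→d1:-→d2:-→d3:-→d4:-→d5:-→d6:-→d7:-→d8:H6→d9:-→d10:-→d11:-→d12:-→d13:-→d14:-→d15:-→d16:H5→d17:-→d18:-→d19:H5 -> H5
  add 52.0.0.0/8 -> H0 at depth 8
  add 37.27.244.0/24 -> H1 at depth 24
  lookup 195.200.213.56: bits 1 walk d0:H5→d1:- -> H5
  lookup 37.27.244.57: bits 0010010100011011111101000011 walk d0:H5→d1:-→d2:-→d3:-→d4:-→d5:-→d6:-→d7:-→d8:-→d9:-→d10:-→d11:-→d12:-→d13:-→d14:-→d15:-→d16:-→d17:-→d18:-→d19:-→d20:-→d21:-→d22:-→d23:-→d24:H1→d25:-→d26:-→d27:-→d28:H3 -> H3
  add 37.27.244.0/24 -> H0 at depth 24
  add 172.240.191.163/32 -> H4 at depth 32
  add 52.9.64.0/20 -> H5 at depth 20
  del 176.48.0.0/12 (clear depth 12)
  del 37.27.244.0/24 (clear depth 24)
  add 176.0.0.0/4 -> H5 at depth 4
  add 37.27.244.48/29 -> H0 at depth 29

== LOOKUPS ==
["H0","H1","H3","H1","H3","H6","H5","H1","H3","H1","H5","H3","H5","H5","H3"]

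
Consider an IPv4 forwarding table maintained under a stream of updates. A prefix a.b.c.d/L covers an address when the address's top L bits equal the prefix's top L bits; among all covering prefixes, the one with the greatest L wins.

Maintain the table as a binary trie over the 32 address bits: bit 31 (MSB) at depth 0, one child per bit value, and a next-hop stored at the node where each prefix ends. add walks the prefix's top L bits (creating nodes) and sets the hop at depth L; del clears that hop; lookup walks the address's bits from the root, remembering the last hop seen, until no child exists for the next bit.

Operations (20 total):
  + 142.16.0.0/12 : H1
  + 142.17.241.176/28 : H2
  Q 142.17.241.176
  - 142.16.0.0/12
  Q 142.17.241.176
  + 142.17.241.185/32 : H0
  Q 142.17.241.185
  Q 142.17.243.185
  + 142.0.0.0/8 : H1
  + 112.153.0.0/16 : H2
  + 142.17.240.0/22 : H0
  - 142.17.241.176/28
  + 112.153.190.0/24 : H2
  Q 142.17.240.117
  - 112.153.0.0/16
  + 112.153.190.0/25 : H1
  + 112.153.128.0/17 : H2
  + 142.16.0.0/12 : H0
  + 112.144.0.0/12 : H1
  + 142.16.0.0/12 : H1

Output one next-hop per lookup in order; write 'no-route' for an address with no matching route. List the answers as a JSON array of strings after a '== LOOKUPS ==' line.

Process each operation:
  + 142.16.0.0/12 (H1) depth=12
  + 142.17.241.176/28 (H2) depth=28
  Q 142.17.241.176: descend 1000111000010001111100011011 ; hops seen [H1,H2] ; pick H2
  - 142.16.0.0/12 clear@12
  Q 142.17.241.176: descend 1000111000010001111100011011 ; hops seen [H2] ; pick H2
  + 142.17.241.185/32 (H0) depth=32
  Q 142.17.241.185: descend 10001110000100011111000110111001 ; hops seen [H2,H0] ; pick H0
  Q 142.17.243.185: descend 1000111000010001111100 ; hops seen [∅] ; pick no-route
  + 142.0.0.0/8 (H1) depth=8
  + 112.153.0.0/16 (H2) depth=16
  + 142.17.240.0/22 (H0) depth=22
  - 142.17.241.176/28 clear@28
  + 112.153.190.0/24 (H2) depth=24
  Q 142.17.240.117: descend 10001110000100011111000 ; hops seen [H1,H0] ; pick H0
  - 112.153.0.0/16 clear@16
  + 112.153.190.0/25 (H1) depth=25
  + 112.153.128.0/17 (H2) depth=17
  + 142.16.0.0/12 (H0) depth=12
  + 112.144.0.0/12 (H1) depth=12
  + 142.16.0.0/12 (H1) depth=12

== LOOKUPS ==
["H2","H2","H0","no-route","H0"]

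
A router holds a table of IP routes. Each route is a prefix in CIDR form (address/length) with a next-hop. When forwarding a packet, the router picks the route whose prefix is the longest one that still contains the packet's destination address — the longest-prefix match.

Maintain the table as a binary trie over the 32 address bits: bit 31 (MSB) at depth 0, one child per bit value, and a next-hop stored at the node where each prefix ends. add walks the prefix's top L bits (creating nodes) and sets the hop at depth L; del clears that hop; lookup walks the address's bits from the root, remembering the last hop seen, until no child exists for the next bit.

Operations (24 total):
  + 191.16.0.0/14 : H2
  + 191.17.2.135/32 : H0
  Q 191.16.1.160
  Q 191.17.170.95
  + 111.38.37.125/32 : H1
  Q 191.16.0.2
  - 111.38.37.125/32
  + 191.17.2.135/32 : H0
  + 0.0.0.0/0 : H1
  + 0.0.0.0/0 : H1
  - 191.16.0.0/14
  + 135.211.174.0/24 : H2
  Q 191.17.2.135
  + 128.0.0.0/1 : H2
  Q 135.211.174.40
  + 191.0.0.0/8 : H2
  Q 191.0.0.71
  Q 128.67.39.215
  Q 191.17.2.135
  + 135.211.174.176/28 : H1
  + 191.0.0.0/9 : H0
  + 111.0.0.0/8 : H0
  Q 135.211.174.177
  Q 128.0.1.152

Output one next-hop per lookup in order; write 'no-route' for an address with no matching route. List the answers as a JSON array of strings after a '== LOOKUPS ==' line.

Process each operation:
  add 191.16.0.0/14 -> H2 at depth 14
  add 191.17.2.135/32 -> H0 at depth 32
  lookup 191.16.1.160: bits 101111110001000 walk d0:-→d1:-→d2:-→d3:-→d4:-→d5:-→d6:-→d7:-→d8:-→d9:-→d10:-→d11:-→d12:-→d13:-→d14:H2→d15:- -> H2
  lookup 191.17.170.95: bits 1011111100010001 walk d0:-→d1:-→d2:-→d3:-→d4:-→d5:-→d6:-→d7:-→d8:-→d9:-→d10:-→d11:-→d12:-→d13:-→d14:H2→d15:-→d16:- -> H2
  add 111.38.37.125/32 -> H1 at depth 32
  lookup 191.16.0.2: bits 101111110001000 walk d0:-→d1:-→d2:-→d3:-→d4:-→d5:-→d6:-→d7:-→d8:-→d9:-→d10:-→d11:-→d12:-→d13:-→d14:H2→d15:- -> H2
  - 111.38.37.125/32 clear@32
  add 191.17.2.135/32 -> H0 at depth 32
  add 0.0.0.0/0 -> H1 at depth 0
  add 0.0.0.0/0 -> H1 at depth 0
  - 191.16.0.0/14 clear@14
  add 135.211.174.0/24 -> H2 at depth 24
  lookup 191.17.2.135: bits 10111111000100010000001010000111 walk d0:H1→d1:-→d2:-→d3:-→d4:-→d5:-→d6:-→d7:-→d8:-→d9:-→d10:-→d11:-→d12:-→d13:-→d14:-→d15:-→d16:-→d17:-→d18:-→d19:-→d20:-→d21:-→d22:-→d23:-→d24:-→d25:-→d26:-→d27:-→d28:-→d29:-→d30:-→d31:-→d32:H0 -> H0
  add 128.0.0.0/1 -> H2 at depth 1
  lookup 135.211.174.40: bits 100001111101001110101110 walk d0:H1→d1:H2→d2:-→d3:-→d4:-→d5:-→d6:-→d7:-→d8:-→d9:-→d10:-→d11:-→d12:-→d13:-→d14:-→d15:-→d16:-→d17:-→d18:-→d19:-→d20:-→d21:-→d22:-→d23:-→d24:H2 -> H2
  add 191.0.0.0/8 -> H2 at depth 8
  lookup 191.0.0.71: bits 10111111000 walk d0:H1→d1:H2→d2:-→d3:-→d4:-→d5:-→d6:-→d7:-→d8:H2→d9:-→d10:-→d11:- -> H2
  lookup 128.67.39.215: bits 10000 walk d0:H1→d1:H2→d2:-→d3:-→d4:-→d5:- -> H2
  lookup 191.17.2.135: bits 10111111000100010000001010000111 walk d0:H1→d1:H2→d2:-→d3:-→d4:-→d5:-→d6:-→d7:-→d8:H2→d9:-→d10:-→d11:-→d12:-→d13:-→d14:-→d15:-→d16:-→d17:-→d18:-→d19:-→d20:-→d21:-→d22:-→d23:-→d24:-→d25:-→d26:-→d27:-→d28:-→d29:-→d30:-→d31:-→d32:H0 -> H0
  add 135.211.174.176/28 -> H1 at depth 28
  add 191.0.0.0/9 -> H0 at depth 9
  add 111.0.0.0/8 -> H0 at depth 8
  lookup 135.211.174.177: bits 1000011111010011101011101011 walk d0:H1→d1:H2→d2:-→d3:-→d4:-→d5:-→d6:-→d7:-→d8:-→d9:-→d10:-→d11:-→d12:-→d13:-→d14:-→d15:-→d16:-→d17:-→d18:-→d19:-→d20:-→d21:-→d22:-→d23:-→d24:H2→d25:-→d26:-→d27:-→d28:H1 -> H1
  lookup 128.0.1.152: bits 10000 walk d0:H1→d1:H2→d2:-→d3:-→d4:-→d5:- -> H2

== LOOKUPS ==
["H2","H2","H2","H0","H2","H2","H2","H0","H1","H2"]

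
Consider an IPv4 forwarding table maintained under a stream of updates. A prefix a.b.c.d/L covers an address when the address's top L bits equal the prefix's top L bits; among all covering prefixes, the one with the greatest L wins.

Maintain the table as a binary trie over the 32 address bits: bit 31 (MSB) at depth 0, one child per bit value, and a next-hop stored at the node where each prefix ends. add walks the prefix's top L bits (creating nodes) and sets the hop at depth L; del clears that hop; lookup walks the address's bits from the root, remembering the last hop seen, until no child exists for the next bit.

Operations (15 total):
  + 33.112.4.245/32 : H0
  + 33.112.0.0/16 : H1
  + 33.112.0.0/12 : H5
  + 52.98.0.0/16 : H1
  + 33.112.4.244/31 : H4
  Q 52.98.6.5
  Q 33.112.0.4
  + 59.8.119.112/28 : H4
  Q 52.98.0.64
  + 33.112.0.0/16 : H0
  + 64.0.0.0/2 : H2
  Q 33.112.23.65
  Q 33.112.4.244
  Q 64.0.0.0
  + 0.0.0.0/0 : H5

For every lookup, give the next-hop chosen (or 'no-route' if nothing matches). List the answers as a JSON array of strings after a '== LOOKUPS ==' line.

Apply in order:
  + 33.112.4.245/32 (H0) depth=32
  + 33.112.0.0/16 (H1) depth=16
  + 33.112.0.0/12 (H5) depth=12
  + 52.98.0.0/16 (H1) depth=16
  + 33.112.4.244/31 (H4) depth=31
  ? 52.98.6.5  path d0:-→d1:-→d2:-→d3:-→d4:-→d5:-→d6:-→d7:-→d8:-→d9:-→d10:-→d11:-→d12:-→d13:-→d14:-→d15:-→d16:H1  best=H1
  ? 33.112.0.4  path d0:-→d1:-→d2:-→d3:-→d4:-→d5:-→d6:-→d7:-→d8:-→d9:-→d10:-→d11:-→d12:H5→d13:-→d14:-→d15:-→d16:H1→d17:-→d18:-→d19:-→d20:-→d21:-  best=H1
  + 59.8.119.112/28 (H4) depth=28
  ? 52.98.0.64  path d0:-→d1:-→d2:-→d3:-→d4:-→d5:-→d6:-→d7:-→d8:-→d9:-→d10:-→d11:-→d12:-→d13:-→d14:-→d15:-→d16:H1  best=H1
  + 33.112.0.0/16 (H0) depth=16
  + 64.0.0.0/2 (H2) depth=2
  ? 33.112.23.65  path d0:-→d1:-→d2:-→d3:-→d4:-→d5:-→d6:-→d7:-→d8:-→d9:-→d10:-→d11:-→d12:H5→d13:-→d14:-→d15:-→d16:H0→d17:-→d18:-→d19:-  best=H0
  ? 33.112.4.244  path d0:-→d1:-→d2:-→d3:-→d4:-→d5:-→d6:-→d7:-→d8:-→d9:-→d10:-→d11:-→d12:H5→d13:-→d14:-→d15:-→d16:H0→d17:-→d18:-→d19:-→d20:-→d21:-→d22:-→d23:-→d24:-→d25:-→d26:-→d27:-→d28:-→d29:-→d30:-→d31:H4  best=H4
  ? 64.0.0.0  path d0:-→d1:-→d2:H2  best=H2
  + 0.0.0.0/0 (H5) depth=0

== LOOKUPS ==
["H1","H1","H1","H0","H4","H2"]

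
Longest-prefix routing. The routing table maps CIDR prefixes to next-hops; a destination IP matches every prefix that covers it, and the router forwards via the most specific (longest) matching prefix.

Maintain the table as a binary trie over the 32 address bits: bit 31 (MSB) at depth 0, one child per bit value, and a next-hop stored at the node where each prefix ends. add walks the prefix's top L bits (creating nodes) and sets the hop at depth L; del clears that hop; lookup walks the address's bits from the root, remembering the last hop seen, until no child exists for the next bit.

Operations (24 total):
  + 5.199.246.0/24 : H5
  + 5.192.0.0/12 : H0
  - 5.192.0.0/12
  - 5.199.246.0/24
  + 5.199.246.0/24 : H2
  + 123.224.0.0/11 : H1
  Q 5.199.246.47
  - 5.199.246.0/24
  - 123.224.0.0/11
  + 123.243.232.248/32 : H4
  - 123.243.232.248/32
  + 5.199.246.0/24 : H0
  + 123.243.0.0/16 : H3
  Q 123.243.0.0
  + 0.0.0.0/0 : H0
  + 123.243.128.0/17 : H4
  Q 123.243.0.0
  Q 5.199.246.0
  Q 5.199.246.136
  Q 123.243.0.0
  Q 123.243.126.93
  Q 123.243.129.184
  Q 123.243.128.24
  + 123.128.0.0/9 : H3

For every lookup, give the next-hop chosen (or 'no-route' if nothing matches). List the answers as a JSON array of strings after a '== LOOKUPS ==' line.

Apply in order:
  add 5.199.246.0/24 -> H5 at depth 24
  add 5.192.0.0/12 -> H0 at depth 12
  del 5.192.0.0/12 (clear depth 12)
  del 5.199.246.0/24 (clear depth 24)
  add 5.199.246.0/24 -> H2 at depth 24
  add 123.224.0.0/11 -> H1 at depth 11
  ? 5.199.246.47  path d0:-→d1:-→d2:-→d3:-→d4:-→d5:-→d6:-→d7:-→d8:-→d9:-→d10:-→d11:-→d12:-→d13:-→d14:-→d15:-→d16:-→d17:-→d18:-→d19:-→d20:-→d21:-→d22:-→d23:-→d24:H2  best=H2
  del 5.199.246.0/24 (clear depth 24)
  del 123.224.0.0/11 (clear depth 11)
  add 123.243.232.248/32 -> H4 at depth 32
  del 123.243.232.248/32 (clear depth 32)
  add 5.199.246.0/24 -> H0 at depth 24
  add 123.243.0.0/16 -> H3 at depth 16
  ? 123.243.0.0  path d0:-→d1:-→d2:-→d3:-→d4:-→d5:-→d6:-→d7:-→d8:-→d9:-→d10:-→d11:-→d12:-→d13:-→d14:-→d15:-→d16:H3  best=H3
  add 0.0.0.0/0 -> H0 at depth 0
  add 123.243.128.0/17 -> H4 at depth 17
  ? 123.243.0.0  path d0:H0→d1:-→d2:-→d3:-→d4:-→d5:-→d6:-→d7:-→d8:-→d9:-→d10:-→d11:-→d12:-→d13:-→d14:-→d15:-→d16:H3  best=H3
  ? 5.199.246.0  path d0:H0→d1:-→d2:-→d3:-→d4:-→d5:-→d6:-→d7:-→d8:-→d9:-→d10:-→d11:-→d12:-→d13:-→d14:-→d15:-→d16:-→d17:-→d18:-→d19:-→d20:-→d21:-→d22:-→d23:-→d24:H0  best=H0
  ? 5.199.246.136  path d0:H0→d1:-→d2:-→d3:-→d4:-→d5:-→d6:-→d7:-→d8:-→d9:-→d10:-→d11:-→d12:-→d13:-→d14:-→d15:-→d16:-→d17:-→d18:-→d19:-→d20:-→d21:-→d22:-→d23:-→d24:H0  best=H0
  ? 123.243.0.0  path d0:H0→d1:-→d2:-→d3:-→d4:-→d5:-→d6:-→d7:-→d8:-→d9:-→d10:-→d11:-→d12:-→d13:-→d14:-→d15:-→d16:H3  best=H3
  ? 123.243.126.93  path d0:H0→d1:-→d2:-→d3:-→d4:-→d5:-→d6:-→d7:-→d8:-→d9:-→d10:-→d11:-→d12:-→d13:-→d14:-→d15:-→d16:H3  best=H3
  ? 123.243.129.184  path d0:H0→d1:-→d2:-→d3:-→d4:-→d5:-→d6:-→d7:-→d8:-→d9:-→d10:-→d11:-→d12:-→d13:-→d14:-→d15:-→d16:H3→d17:H4  best=H4
  ? 123.243.128.24  path d0:H0→d1:-→d2:-→d3:-→d4:-→d5:-→d6:-→d7:-→d8:-→d9:-→d10:-→d11:-→d12:-→d13:-→d14:-→d15:-→d16:H3→d17:H4  best=H4
  add 123.128.0.0/9 -> H3 at depth 9

== LOOKUPS ==
["H2","H3","H3","H0","H0","H3","H3","H4","H4"]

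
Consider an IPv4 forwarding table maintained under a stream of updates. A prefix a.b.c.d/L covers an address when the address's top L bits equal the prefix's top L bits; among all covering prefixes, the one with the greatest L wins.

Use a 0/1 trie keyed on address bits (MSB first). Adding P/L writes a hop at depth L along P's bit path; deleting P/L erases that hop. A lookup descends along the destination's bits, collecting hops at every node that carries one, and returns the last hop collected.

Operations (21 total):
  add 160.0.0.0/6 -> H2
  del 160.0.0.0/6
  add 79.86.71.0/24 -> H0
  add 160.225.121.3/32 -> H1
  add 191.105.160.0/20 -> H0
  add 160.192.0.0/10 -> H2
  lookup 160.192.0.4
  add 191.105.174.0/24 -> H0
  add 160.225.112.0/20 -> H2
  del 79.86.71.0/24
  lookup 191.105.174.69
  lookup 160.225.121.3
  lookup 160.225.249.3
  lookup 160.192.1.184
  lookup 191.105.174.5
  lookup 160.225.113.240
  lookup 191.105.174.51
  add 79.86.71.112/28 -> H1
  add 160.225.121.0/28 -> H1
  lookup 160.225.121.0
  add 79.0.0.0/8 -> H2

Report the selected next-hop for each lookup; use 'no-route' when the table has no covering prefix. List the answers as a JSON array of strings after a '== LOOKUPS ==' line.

Apply in order:
  + 160.0.0.0/6 (H2) depth=6
  - 160.0.0.0/6 clear@6
  + 79.86.71.0/24 (H0) depth=24
  + 160.225.121.3/32 (H1) depth=32
  + 191.105.160.0/20 (H0) depth=20
  + 160.192.0.0/10 (H2) depth=10
  Q 160.192.0.4: descend 1010000011 ; hops seen [H2] ; pick H2
  + 191.105.174.0/24 (H0) depth=24
  + 160.225.112.0/20 (H2) depth=20
  - 79.86.71.0/24 clear@24
  Q 191.105.174.69: descend 101111110110100110101110 ; hops seen [H0,H0] ; pick H0
  Q 160.225.121.3: descend 10100000111000010111100100000011 ; hops seen [H2,H2,H1] ; pick H1
  Q 160.225.249.3: descend 1010000011100001 ; hops seen [H2] ; pick H2
  Q 160.192.1.184: descend 1010000011 ; hops seen [H2] ; pick H2
  Q 191.105.174.5: descend 101111110110100110101110 ; hops seen [H0,H0] ; pick H0
  Q 160.225.113.240: descend 10100000111000010111 ; hops seen [H2,H2] ; pick H2
  Q 191.105.174.51: descend 101111110110100110101110 ; hops seen [H0,H0] ; pick H0
  + 79.86.71.112/28 (H1) depth=28
  + 160.225.121.0/28 (H1) depth=28
  Q 160.225.121.0: descend 101000001110000101111001000000 ; hops seen [H2,H2,H1] ; pick H1
  + 79.0.0.0/8 (H2) depth=8

== LOOKUPS ==
["H2","H0","H1","H2","H2","H0","H2","H0","H1"]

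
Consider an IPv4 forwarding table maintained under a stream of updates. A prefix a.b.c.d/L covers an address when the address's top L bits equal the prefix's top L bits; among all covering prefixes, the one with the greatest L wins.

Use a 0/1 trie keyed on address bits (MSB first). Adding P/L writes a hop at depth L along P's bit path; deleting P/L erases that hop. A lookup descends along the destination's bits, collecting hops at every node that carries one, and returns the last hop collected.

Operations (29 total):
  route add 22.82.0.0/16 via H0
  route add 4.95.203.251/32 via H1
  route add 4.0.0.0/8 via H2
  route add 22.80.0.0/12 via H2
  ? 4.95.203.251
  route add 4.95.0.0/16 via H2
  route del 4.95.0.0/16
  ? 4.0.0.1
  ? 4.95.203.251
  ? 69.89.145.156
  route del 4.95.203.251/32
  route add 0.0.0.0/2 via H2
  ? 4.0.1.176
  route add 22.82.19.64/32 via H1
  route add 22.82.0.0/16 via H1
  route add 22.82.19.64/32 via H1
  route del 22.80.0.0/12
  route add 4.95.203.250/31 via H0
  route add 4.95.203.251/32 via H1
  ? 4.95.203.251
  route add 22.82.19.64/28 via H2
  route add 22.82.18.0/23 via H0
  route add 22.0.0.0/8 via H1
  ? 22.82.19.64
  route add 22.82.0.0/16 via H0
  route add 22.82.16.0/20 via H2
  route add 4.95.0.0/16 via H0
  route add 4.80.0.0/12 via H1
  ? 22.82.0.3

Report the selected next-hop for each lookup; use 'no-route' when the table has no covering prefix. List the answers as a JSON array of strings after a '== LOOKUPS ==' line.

Trace:
  add 22.82.0.0/16 -> H0 at depth 16
  add 4.95.203.251/32 -> H1 at depth 32
  add 4.0.0.0/8 -> H2 at depth 8
  add 22.80.0.0/12 -> H2 at depth 12
  lookup 4.95.203.251: bits 00000100010111111100101111111011 walk d0:-→d1:-→d2:-→d3:-→d4:-→d5:-→d6:-→d7:-→d8:H2→d9:-→d10:-→d11:-→d12:-→d13:-→d14:-→d15:-→d16:-→d17:-→d18:-→d19:-→d20:-→d21:-→d22:-→d23:-→d24:-→d25:-→d26:-→d27:-→d28:-→d29:-→d30:-→d31:-→d32:H1 -> H1
  add 4.95.0.0/16 -> H2 at depth 16
  del 4.95.0.0/16 (clear depth 16)
  lookup 4.0.0.1: bits 000001000 walk d0:-→d1:-→d2:-→d3:-→d4:-→d5:-→d6:-→d7:-→d8:H2→d9:- -> H2
  lookup 4.95.203.251: bits 00000100010111111100101111111011 walk d0:-→d1:-→d2:-→d3:-→d4:-→d5:-→d6:-→d7:-→d8:H2→d9:-→d10:-→d11:-→d12:-→d13:-→d14:-→d15:-→d16:-→d17:-→d18:-→d19:-→d20:-→d21:-→d22:-→d23:-→d24:-→d25:-→d26:-→d27:-→d28:-→d29:-→d30:-→d31:-→d32:H1 -> H1
  lookup 69.89.145.156: bits 0 walk d0:-→d1:- -> no-route
  del 4.95.203.251/32 (clear depth 32)
  add 0.0.0.0/2 -> H2 at depth 2
  lookup 4.0.1.176: bits 000001000 walk d0:-→d1:-→d2:H2→d3:-→d4:-→d5:-→d6:-→d7:-→d8:H2→d9:- -> H2
  add 22.82.19.64/32 -> H1 at depth 32
  add 22.82.0.0/16 -> H1 at depth 16
  add 22.82.19.64/32 -> H1 at depth 32
  del 22.80.0.0/12 (clear depth 12)
  add 4.95.203.250/31 -> H0 at depth 31
  add 4.95.203.251/32 -> H1 at depth 32
  lookup 4.95.203.251: bits 00000100010111111100101111111011 walk d0:-→d1:-→d2:H2→d3:-→d4:-→d5:-→d6:-→d7:-→d8:H2→d9:-→d10:-→d11:-→d12:-→d13:-→d14:-→d15:-→d16:-→d17:-→d18:-→d19:-→d20:-→d21:-→d22:-→d23:-→d24:-→d25:-→d26:-→d27:-→d28:-→d29:-→d30:-→d31:H0→d32:H1 -> H1
  add 22.82.19.64/28 -> H2 at depth 28
  add 22.82.18.0/23 -> H0 at depth 23
  add 22.0.0.0/8 -> H1 at depth 8
  lookup 22.82.19.64: bits 00010110010100100001001101000000 walk d0:-→d1:-→d2:H2→d3:-→d4:-→d5:-→d6:-→d7:-→d8:H1→d9:-→d10:-→d11:-→d12:-→d13:-→d14:-→d15:-→d16:H1→d17:-→d18:-→d19:-→d20:-→d21:-→d22:-→d23:H0→d24:-→d25:-→d26:-→d27:-→d28:H2→d29:-→d30:-→d31:-→d32:H1 -> H1
  add 22.82.0.0/16 -> H0 at depth 16
  add 22.82.16.0/20 -> H2 at depth 20
  add 4.95.0.0/16 -> H0 at depth 16
  add 4.80.0.0/12 -> H1 at depth 12
  lookup 22.82.0.3: bits 0001011001010010000 walk d0:-→d1:-→d2:H2→d3:-→d4:-→d5:-→d6:-→d7:-→d8:H1→d9:-→d10:-→d11:-→d12:-→d13:-→d14:-→d15:-→d16:H0→d17:-→d18:-→d19:- -> H0

== LOOKUPS ==
["H1","H2","H1","no-route","H2","H1","H1","H0"]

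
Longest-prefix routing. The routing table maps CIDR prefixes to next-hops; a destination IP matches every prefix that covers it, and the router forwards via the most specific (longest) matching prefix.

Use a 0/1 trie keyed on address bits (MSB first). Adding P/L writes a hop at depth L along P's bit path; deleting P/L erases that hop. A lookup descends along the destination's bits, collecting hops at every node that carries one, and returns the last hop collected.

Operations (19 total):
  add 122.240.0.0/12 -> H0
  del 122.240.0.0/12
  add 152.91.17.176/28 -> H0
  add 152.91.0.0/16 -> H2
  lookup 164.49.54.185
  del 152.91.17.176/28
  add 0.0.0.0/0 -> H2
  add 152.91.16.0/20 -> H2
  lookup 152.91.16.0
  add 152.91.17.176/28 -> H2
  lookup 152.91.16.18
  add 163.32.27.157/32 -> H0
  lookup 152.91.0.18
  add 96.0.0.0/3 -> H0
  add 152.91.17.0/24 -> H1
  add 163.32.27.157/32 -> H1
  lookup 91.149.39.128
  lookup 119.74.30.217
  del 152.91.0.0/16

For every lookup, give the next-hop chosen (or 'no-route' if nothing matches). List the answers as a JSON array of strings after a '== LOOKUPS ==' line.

Process each operation:
  add 122.240.0.0/12 -> H0 at depth 12
  del 122.240.0.0/12 (clear depth 12)
  add 152.91.17.176/28 -> H0 at depth 28
  add 152.91.0.0/16 -> H2 at depth 16
  Q 164.49.54.185: descend 10 ; hops seen [∅] ; pick no-route
  del 152.91.17.176/28 (clear depth 28)
  add 0.0.0.0/0 -> H2 at depth 0
  add 152.91.16.0/20 -> H2 at depth 20
  Q 152.91.16.0: descend 10011000010110110001000 ; hops seen [H2,H2,H2] ; pick H2
  add 152.91.17.176/28 -> H2 at depth 28
  Q 152.91.16.18: descend 10011000010110110001000 ; hops seen [H2,H2,H2] ; pick H2
  add 163.32.27.157/32 -> H0 at depth 32
  Q 152.91.0.18: descend 1001100001011011000 ; hops seen [H2,H2] ; pick H2
  add 96.0.0.0/3 -> H0 at depth 3
  add 152.91.17.0/24 -> H1 at depth 24
  add 163.32.27.157/32 -> H1 at depth 32
  Q 91.149.39.128: descend 01 ; hops seen [H2] ; pick H2
  Q 119.74.30.217: descend 0111 ; hops seen [H2,H0] ; pick H0
  del 152.91.0.0/16 (clear depth 16)

== LOOKUPS ==
["no-route","H2","H2","H2","H2","H0"]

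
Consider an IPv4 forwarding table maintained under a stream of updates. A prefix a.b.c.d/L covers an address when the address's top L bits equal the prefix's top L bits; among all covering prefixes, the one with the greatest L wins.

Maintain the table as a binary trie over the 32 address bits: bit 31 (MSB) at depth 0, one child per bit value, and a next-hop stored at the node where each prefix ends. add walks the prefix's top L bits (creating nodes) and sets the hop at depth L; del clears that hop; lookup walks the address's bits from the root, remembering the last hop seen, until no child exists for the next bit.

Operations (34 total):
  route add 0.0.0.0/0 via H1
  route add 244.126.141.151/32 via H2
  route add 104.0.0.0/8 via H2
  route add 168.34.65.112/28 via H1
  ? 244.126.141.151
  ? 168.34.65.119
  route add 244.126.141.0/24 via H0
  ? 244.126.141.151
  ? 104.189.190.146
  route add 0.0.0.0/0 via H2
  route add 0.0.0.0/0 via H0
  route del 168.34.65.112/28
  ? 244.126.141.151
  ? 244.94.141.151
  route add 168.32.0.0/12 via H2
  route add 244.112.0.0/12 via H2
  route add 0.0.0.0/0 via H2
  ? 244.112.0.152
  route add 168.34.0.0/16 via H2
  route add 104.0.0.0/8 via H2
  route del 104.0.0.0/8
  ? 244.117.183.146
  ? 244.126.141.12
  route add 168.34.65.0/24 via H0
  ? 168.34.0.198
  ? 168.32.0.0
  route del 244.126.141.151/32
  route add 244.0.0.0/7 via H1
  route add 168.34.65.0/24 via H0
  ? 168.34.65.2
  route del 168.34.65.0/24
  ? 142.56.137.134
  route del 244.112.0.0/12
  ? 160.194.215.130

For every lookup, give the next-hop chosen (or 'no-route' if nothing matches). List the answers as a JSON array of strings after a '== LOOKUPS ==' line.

Trace:
  + 0.0.0.0/0 (H1) depth=0
  + 244.126.141.151/32 (H2) depth=32
  + 104.0.0.0/8 (H2) depth=8
  + 168.34.65.112/28 (H1) depth=28
  lookup 244.126.141.151: bits 11110100011111101000110110010111 walk d0:H1→d1:-→d2:-→d3:-→d4:-→d5:-→d6:-→d7:-→d8:-→d9:-→d10:-→d11:-→d12:-→d13:-→d14:-→d15:-→d16:-→d17:-→d18:-→d19:-→d20:-→d21:-→d22:-→d23:-→d24:-→d25:-→d26:-→d27:-→d28:-→d29:-→d30:-→d31:-→d32:H2 -> H2
  lookup 168.34.65.119: bits 1010100000100010010000010111 walk d0:H1→d1:-→d2:-→d3:-→d4:-→d5:-→d6:-→d7:-→d8:-→d9:-→d10:-→d11:-→d12:-→d13:-→d14:-→d15:-→d16:-→d17:-→d18:-→d19:-→d20:-→d21:-→d22:-→d23:-→d24:-→d25:-→d26:-→d27:-→d28:H1 -> H1
  + 244.126.141.0/24 (H0) depth=24
  lookup 244.126.141.151: bits 11110100011111101000110110010111 walk d0:H1→d1:-→d2:-→d3:-→d4:-→d5:-→d6:-→d7:-→d8:-→d9:-→d10:-→d11:-→d12:-→d13:-→d14:-→d15:-→d16:-→d17:-→d18:-→d19:-→d20:-→d21:-→d22:-→d23:-→d24:H0→d25:-→d26:-→d27:-→d28:-→d29:-→d30:-→d31:-→d32:H2 -> H2
  lookup 104.189.190.146: bits 01101000 walk d0:H1→d1:-→d2:-→d3:-→d4:-→d5:-→d6:-→d7:-→d8:H2 -> H2
  + 0.0.0.0/0 (H2) depth=0
  + 0.0.0.0/0 (H0) depth=0
  del 168.34.65.112/28 (clear depth 28)
  lookup 244.126.141.151: bits 11110100011111101000110110010111 walk d0:H0→d1:-→d2:-→d3:-→d4:-→d5:-→d6:-→d7:-→d8:-→d9:-→d10:-→d11:-→d12:-→d13:-→d14:-→d15:-→d16:-→d17:-→d18:-→d19:-→d20:-→d21:-→d22:-→d23:-→d24:H0→d25:-→d26:-→d27:-→d28:-→d29:-→d30:-→d31:-→d32:H2 -> H2
  lookup 244.94.141.151: bits 1111010001 walk d0:H0→d1:-→d2:-→d3:-→d4:-→d5:-→d6:-→d7:-→d8:-→d9:-→d10:- -> H0
  + 168.32.0.0/12 (H2) depth=12
  + 244.112.0.0/12 (H2) depth=12
  + 0.0.0.0/0 (H2) depth=0
  lookup 244.112.0.152: bits 111101000111 walk d0:H2→d1:-→d2:-→d3:-→d4:-→d5:-→d6:-→d7:-→d8:-→d9:-→d10:-→d11:-→d12:H2 -> H2
  + 168.34.0.0/16 (H2) depth=16
  + 104.0.0.0/8 (H2) depth=8
  del 104.0.0.0/8 (clear depth 8)
  lookup 244.117.183.146: bits 111101000111 walk d0:H2→d1:-→d2:-→d3:-→d4:-→d5:-→d6:-→d7:-→d8:-→d9:-→d10:-→d11:-→d12:H2 -> H2
  lookup 244.126.141.12: bits 111101000111111010001101 walk d0:H2→d1:-→d2:-→d3:-→d4:-→d5:-→d6:-→d7:-→d8:-→d9:-→d10:-→d11:-→d12:H2→d13:-→d14:-→d15:-→d16:-→d17:-→d18:-→d19:-→d20:-→d21:-→d22:-→d23:-→d24:H0 -> H0
  + 168.34.65.0/24 (H0) depth=24
  lookup 168.34.0.198: bits 10101000001000100 walk d0:H2→d1:-→d2:-→d3:-→d4:-→d5:-→d6:-→d7:-→d8:-→d9:-→d10:-→d11:-→d12:H2→d13:-→d14:-→d15:-→d16:H2→d17:- -> H2
  lookup 168.32.0.0: bits 10101000001000 walk d0:H2→d1:-→d2:-→d3:-→d4:-→d5:-→d6:-→d7:-→d8:-→d9:-→d10:-→d11:-→d12:H2→d13:-→d14:- -> H2
  del 244.126.141.151/32 (clear depth 32)
  + 244.0.0.0/7 (H1) depth=7
  + 168.34.65.0/24 (H0) depth=24
  lookup 168.34.65.2: bits 1010100000100010010000010 walk d0:H2→d1:-→d2:-→d3:-→d4:-→d5:-→d6:-→d7:-→d8:-→d9:-→d10:-→d11:-→d12:H2→d13:-→d14:-→d15:-→d16:H2→d17:-→d18:-→d19:-→d20:-→d21:-→d22:-→d23:-→d24:H0→d25:- -> H0
  del 168.34.65.0/24 (clear depth 24)
  lookup 142.56.137.134: bits 10 walk d0:H2→d1:-→d2:- -> H2
  del 244.112.0.0/12 (clear depth 12)
  lookup 160.194.215.130: bits 1010 walk d0:H2→d1:-→d2:-→d3:-→d4:- -> H2

== LOOKUPS ==
["H2","H1","H2","H2","H2","H0","H2","H2","H0","H2","H2","H0","H2","H2"]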